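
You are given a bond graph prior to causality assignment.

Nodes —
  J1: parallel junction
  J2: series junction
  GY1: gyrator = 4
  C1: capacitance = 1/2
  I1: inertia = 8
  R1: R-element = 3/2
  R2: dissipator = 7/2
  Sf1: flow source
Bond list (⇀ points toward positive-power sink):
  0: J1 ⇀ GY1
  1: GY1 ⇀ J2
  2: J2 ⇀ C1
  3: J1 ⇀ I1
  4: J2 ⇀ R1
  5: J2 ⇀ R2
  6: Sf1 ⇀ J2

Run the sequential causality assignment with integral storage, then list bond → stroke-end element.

bond 6 stroke→Sf1  (source Sf1 imposes f)
bond 1 stroke→J2  (1-jn J2 has f-setter on 6)
bond 2 stroke→J2  (J2 flow already set via bond 6)
bond 4 stroke→J2  (J2 flow already set via bond 6)
bond 5 stroke→J2  (1-jn J2 has f-setter on 6)
bond 0 stroke→J1  (GY1 both-in/both-out from 1)
bond 3 stroke→I1  (common-e at J1 fixed by 0)

bond 0 →J1
bond 1 →J2
bond 2 →J2
bond 3 →I1
bond 4 →J2
bond 5 →J2
bond 6 →Sf1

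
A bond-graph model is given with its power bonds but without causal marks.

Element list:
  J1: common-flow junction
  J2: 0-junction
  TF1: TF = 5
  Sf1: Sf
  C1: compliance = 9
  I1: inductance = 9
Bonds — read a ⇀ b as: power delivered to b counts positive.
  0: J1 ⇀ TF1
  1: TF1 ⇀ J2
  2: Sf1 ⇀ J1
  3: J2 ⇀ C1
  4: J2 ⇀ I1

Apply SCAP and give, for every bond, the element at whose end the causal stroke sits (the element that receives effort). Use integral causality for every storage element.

b2 →Sf1  (Sf1 fixes flow; stroke at Sf1)
b0 →J1  (common-f at J1 fixed by 2)
b1 →TF1  (TF1: transformer flips bond 0)
b3 →J2  (C1: C, integral causality)
b4 →I1  (common-e at J2 fixed by 3)

bond 0 stroke at J1
bond 1 stroke at TF1
bond 2 stroke at Sf1
bond 3 stroke at J2
bond 4 stroke at I1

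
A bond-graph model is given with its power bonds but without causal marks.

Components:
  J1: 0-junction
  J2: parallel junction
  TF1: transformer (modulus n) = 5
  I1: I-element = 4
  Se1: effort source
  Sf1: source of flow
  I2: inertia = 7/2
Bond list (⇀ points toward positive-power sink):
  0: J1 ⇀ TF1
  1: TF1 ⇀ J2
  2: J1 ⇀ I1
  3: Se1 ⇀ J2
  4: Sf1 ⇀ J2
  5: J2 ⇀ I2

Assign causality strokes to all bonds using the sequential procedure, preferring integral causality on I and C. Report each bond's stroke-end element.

bond 0 |J1
bond 1 |TF1
bond 2 |I1
bond 3 |J2
bond 4 |Sf1
bond 5 |I2

β3 stroke→J2  (Se1 (Se) sets effort on bond)
β4 stroke→Sf1  (Sf1: flow source, stroke at near end)
β1 stroke→TF1  (0-jn J2 has e-setter on 3)
β5 stroke→I2  (J2 effort already set via bond 3)
β0 stroke→J1  (TF1 one-in-one-out from 1)
β2 stroke→I1  (0-jn J1 has e-setter on 0)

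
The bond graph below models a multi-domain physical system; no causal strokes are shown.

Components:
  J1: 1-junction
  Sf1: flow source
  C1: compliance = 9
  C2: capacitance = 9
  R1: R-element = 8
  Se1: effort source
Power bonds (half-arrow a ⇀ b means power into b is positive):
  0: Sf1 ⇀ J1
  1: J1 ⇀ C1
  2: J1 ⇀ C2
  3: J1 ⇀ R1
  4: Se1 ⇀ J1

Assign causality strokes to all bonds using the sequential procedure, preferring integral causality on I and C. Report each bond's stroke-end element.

b0 stroke at Sf1  (Sf1 (Sf) sets flow on bond)
b4 stroke at J1  (Se1: effort source, stroke at far end)
b1 stroke at J1  (1-jn J1 has f-setter on 0)
b2 stroke at J1  (J1 flow already set via bond 0)
b3 stroke at J1  (common-f at J1 fixed by 0)

bond 0 stroke→Sf1
bond 1 stroke→J1
bond 2 stroke→J1
bond 3 stroke→J1
bond 4 stroke→J1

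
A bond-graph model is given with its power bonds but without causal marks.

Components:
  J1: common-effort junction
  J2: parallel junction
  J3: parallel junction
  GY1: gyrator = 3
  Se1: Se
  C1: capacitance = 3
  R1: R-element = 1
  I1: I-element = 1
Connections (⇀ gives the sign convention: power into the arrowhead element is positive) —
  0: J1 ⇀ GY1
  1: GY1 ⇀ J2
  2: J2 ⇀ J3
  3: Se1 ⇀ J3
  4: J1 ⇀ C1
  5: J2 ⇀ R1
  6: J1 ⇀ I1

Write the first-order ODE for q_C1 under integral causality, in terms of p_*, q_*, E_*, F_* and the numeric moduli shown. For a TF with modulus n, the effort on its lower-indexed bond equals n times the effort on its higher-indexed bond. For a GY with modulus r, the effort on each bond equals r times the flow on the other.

dq_C1/dt = -E_Se1/3 - p_I1

β3 →J3  (Se1: effort source, stroke at far end)
β2 →J2  (J3 effort already set via bond 3)
β1 →GY1  (J2: bond 2 brought effort, rest push out)
β5 →R1  (J2: bond 2 brought effort, rest push out)
β0 →GY1  (through GY1, causality inverts; strokes same side of GY1)
β4 →J1  (C1 outputs effort q/C1)
β6 →I1  (0-jn J1 has e-setter on 4)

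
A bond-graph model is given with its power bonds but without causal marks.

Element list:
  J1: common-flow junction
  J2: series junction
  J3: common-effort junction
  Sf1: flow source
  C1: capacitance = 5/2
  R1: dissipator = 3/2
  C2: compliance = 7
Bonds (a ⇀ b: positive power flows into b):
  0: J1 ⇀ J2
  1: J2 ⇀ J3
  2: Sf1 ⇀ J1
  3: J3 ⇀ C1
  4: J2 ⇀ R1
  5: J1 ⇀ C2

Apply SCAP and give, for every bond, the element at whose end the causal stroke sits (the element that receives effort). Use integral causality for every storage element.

b0 →J1
b1 →J2
b2 →Sf1
b3 →J3
b4 →J2
b5 →J1

β2 stroke→Sf1  (Sf1: flow source, stroke at near end)
β0 stroke→J1  (J1 flow already set via bond 2)
β5 stroke→J1  (J1: bond 2 brought flow, rest push out)
β1 stroke→J2  (1-jn J2 has f-setter on 0)
β4 stroke→J2  (common-f at J2 fixed by 0)
β3 stroke→J3  (closing 0-jn rule on J3)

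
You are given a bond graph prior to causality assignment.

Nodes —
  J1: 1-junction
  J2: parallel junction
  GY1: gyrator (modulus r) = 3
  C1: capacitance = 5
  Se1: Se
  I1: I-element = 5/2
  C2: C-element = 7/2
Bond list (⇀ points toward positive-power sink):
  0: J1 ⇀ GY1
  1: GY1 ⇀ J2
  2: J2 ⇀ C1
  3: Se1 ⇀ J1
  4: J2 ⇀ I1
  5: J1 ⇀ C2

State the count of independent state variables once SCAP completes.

3  (C1, C2, I1 all integral)

b3 stroke→J1  (Se1: effort source, stroke at far end)
b2 stroke→J2  (C1: C, integral causality)
b1 stroke→GY1  (common-e at J2 fixed by 2)
b4 stroke→I1  (common-e at J2 fixed by 2)
b0 stroke→GY1  (GY1 both-in/both-out from 1)
b5 stroke→J1  (common-f at J1 fixed by 0)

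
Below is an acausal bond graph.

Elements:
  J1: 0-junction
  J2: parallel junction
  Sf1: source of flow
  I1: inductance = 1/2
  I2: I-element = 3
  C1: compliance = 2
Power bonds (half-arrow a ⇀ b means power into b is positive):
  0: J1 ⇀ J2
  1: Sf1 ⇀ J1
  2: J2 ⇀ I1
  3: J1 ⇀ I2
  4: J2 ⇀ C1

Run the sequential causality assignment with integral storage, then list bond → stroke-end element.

#1 →Sf1  (Sf1 (Sf) sets flow on bond)
#2 →I1  (I1: I, integral causality)
#3 →I2  (I2: I, integral causality)
#0 →J1  (J1: last free bond brings effort in)
#4 →J2  (J2 needs exactly one e-in)

#0 →J1
#1 →Sf1
#2 →I1
#3 →I2
#4 →J2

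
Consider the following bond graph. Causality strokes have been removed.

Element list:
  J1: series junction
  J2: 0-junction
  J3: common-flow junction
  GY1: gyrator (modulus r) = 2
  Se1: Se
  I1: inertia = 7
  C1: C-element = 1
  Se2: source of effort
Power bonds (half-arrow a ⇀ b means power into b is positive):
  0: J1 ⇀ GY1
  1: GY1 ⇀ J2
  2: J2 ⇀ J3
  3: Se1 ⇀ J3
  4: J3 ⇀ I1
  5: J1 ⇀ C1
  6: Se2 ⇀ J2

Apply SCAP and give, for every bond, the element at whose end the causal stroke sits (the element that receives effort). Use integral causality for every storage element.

β3 stroke at J3  (Se1 (Se) sets effort on bond)
β6 stroke at J2  (Se2 (Se) sets effort on bond)
β1 stroke at GY1  (J2 effort already set via bond 6)
β2 stroke at J3  (J2: bond 6 brought effort, rest push out)
β4 stroke at I1  (J3: last free bond brings flow in)
β0 stroke at GY1  (GY1 both-in/both-out from 1)
β5 stroke at J1  (J1 flow already set via bond 0)

b0 |GY1
b1 |GY1
b2 |J3
b3 |J3
b4 |I1
b5 |J1
b6 |J2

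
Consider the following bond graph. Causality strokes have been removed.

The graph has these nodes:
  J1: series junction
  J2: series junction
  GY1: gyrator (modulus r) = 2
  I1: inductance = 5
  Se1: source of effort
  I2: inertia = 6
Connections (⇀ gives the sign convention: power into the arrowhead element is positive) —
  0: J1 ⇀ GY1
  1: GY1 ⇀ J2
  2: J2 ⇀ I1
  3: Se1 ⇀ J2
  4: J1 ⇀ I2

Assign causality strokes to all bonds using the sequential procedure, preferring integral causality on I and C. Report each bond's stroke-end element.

β0 stroke→J1
β1 stroke→J2
β2 stroke→I1
β3 stroke→J2
β4 stroke→I2

b3 stroke at J2  (source Se1 imposes e)
b2 stroke at I1  (I1: I, integral causality)
b1 stroke at J2  (common-f at J2 fixed by 2)
b0 stroke at J1  (GY GY1: same side as bond 1)
b4 stroke at I2  (J1 needs exactly one f-in)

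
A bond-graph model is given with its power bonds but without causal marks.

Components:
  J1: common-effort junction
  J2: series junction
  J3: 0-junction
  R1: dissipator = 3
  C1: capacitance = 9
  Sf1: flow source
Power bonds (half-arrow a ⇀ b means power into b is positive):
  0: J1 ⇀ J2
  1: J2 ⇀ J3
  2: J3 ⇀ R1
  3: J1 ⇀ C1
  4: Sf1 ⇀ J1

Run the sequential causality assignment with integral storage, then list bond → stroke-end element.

#0 stroke at J2
#1 stroke at J3
#2 stroke at R1
#3 stroke at J1
#4 stroke at Sf1

#4 →Sf1  (source Sf1 imposes f)
#3 →J1  (C1 outputs effort q/C1)
#0 →J2  (common-e at J1 fixed by 3)
#1 →J3  (only one flow-in slot at J2)
#2 →R1  (J3 effort already set via bond 1)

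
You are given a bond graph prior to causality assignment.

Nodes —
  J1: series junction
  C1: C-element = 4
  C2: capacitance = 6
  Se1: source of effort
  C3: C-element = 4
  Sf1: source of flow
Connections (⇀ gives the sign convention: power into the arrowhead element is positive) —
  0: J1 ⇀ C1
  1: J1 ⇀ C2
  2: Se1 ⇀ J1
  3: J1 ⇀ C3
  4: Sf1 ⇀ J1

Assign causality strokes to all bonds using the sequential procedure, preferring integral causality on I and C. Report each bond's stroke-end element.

b2 |J1  (Se1 fixes effort; stroke away)
b4 |Sf1  (Sf1 (Sf) sets flow on bond)
b0 |J1  (common-f at J1 fixed by 4)
b1 |J1  (J1: bond 4 brought flow, rest push out)
b3 |J1  (J1 flow already set via bond 4)

b0 stroke at J1
b1 stroke at J1
b2 stroke at J1
b3 stroke at J1
b4 stroke at Sf1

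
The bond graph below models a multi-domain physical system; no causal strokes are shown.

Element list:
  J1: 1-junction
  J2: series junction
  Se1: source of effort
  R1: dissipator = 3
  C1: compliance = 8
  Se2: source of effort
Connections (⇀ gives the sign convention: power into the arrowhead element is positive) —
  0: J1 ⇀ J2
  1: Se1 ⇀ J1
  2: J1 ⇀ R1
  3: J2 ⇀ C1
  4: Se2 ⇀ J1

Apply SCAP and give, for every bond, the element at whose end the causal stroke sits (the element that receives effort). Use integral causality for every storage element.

bond 0 |J1
bond 1 |J1
bond 2 |R1
bond 3 |J2
bond 4 |J1

#1 stroke→J1  (Se1 (Se) sets effort on bond)
#4 stroke→J1  (Se2 fixes effort; stroke away)
#3 stroke→J2  (C1: C, integral causality)
#0 stroke→J1  (only one flow-in slot at J2)
#2 stroke→R1  (closing 1-jn rule on J1)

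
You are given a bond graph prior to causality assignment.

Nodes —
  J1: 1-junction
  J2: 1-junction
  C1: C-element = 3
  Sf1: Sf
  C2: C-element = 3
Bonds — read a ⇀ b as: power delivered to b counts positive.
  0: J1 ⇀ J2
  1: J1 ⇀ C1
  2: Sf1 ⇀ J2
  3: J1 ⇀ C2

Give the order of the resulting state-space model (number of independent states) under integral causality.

#2 |Sf1  (source Sf1 imposes f)
#0 |J2  (J2: bond 2 brought flow, rest push out)
#1 |J1  (J1 flow already set via bond 0)
#3 |J1  (common-f at J1 fixed by 0)

2  (C1, C2 all integral)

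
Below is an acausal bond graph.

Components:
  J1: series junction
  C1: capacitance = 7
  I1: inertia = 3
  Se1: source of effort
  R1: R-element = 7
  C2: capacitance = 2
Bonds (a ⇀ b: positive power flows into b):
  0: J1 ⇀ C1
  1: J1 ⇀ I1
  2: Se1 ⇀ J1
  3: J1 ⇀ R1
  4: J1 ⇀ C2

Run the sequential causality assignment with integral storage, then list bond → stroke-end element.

b0 |J1
b1 |I1
b2 |J1
b3 |J1
b4 |J1

β2 stroke→J1  (source Se1 imposes e)
β0 stroke→J1  (C1 outputs effort q/C1)
β1 stroke→I1  (I1: I, integral causality)
β3 stroke→J1  (J1 flow already set via bond 1)
β4 stroke→J1  (common-f at J1 fixed by 1)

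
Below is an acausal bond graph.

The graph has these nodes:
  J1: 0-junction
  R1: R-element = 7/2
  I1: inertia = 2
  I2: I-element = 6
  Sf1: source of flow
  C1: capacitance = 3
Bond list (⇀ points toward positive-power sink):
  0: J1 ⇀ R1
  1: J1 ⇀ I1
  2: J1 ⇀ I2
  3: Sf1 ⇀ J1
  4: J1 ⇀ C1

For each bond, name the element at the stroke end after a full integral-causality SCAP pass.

#0 stroke at R1
#1 stroke at I1
#2 stroke at I2
#3 stroke at Sf1
#4 stroke at J1

#3 stroke at Sf1  (source Sf1 imposes f)
#1 stroke at I1  (I1 integral (f out))
#2 stroke at I2  (I2 integral (f out))
#4 stroke at J1  (prefer integral on C1)
#0 stroke at R1  (0-jn J1 has e-setter on 4)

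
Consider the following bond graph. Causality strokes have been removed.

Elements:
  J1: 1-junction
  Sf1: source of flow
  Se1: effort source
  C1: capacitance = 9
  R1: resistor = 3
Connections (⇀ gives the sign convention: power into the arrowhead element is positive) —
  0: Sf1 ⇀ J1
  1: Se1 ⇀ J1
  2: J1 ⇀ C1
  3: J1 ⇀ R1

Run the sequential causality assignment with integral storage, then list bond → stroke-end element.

β0 |Sf1
β1 |J1
β2 |J1
β3 |J1

#0 |Sf1  (source Sf1 imposes f)
#1 |J1  (Se1 (Se) sets effort on bond)
#2 |J1  (1-jn J1 has f-setter on 0)
#3 |J1  (J1 flow already set via bond 0)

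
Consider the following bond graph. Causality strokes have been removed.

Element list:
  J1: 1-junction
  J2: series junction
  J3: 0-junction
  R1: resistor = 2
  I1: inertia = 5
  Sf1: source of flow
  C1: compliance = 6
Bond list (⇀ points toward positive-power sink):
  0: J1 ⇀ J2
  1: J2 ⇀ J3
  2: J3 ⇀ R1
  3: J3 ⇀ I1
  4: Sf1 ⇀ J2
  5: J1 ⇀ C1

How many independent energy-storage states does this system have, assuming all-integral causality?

2  (C1, I1 all integral)

β4 stroke at Sf1  (Sf1 fixes flow; stroke at Sf1)
β0 stroke at J2  (J2 flow already set via bond 4)
β1 stroke at J2  (J2 flow already set via bond 4)
β5 stroke at J1  (J1 flow already set via bond 0)
β3 stroke at I1  (I1: I, integral causality)
β2 stroke at J3  (closing 0-jn rule on J3)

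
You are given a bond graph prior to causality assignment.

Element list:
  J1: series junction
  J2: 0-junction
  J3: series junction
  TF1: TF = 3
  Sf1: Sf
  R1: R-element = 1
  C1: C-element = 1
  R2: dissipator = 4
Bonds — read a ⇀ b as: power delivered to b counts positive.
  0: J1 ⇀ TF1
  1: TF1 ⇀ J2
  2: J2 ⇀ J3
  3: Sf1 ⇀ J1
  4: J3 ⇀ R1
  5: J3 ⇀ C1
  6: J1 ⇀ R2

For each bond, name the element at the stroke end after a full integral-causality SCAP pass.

bond 3 stroke→Sf1  (source Sf1 imposes f)
bond 0 stroke→J1  (1-jn J1 has f-setter on 3)
bond 6 stroke→J1  (J1: bond 3 brought flow, rest push out)
bond 1 stroke→TF1  (TF TF1: opposite of bond 0)
bond 2 stroke→J2  (J2: last free bond brings effort in)
bond 4 stroke→J3  (J3 flow already set via bond 2)
bond 5 stroke→J3  (J3: bond 2 brought flow, rest push out)

β0 stroke at J1
β1 stroke at TF1
β2 stroke at J2
β3 stroke at Sf1
β4 stroke at J3
β5 stroke at J3
β6 stroke at J1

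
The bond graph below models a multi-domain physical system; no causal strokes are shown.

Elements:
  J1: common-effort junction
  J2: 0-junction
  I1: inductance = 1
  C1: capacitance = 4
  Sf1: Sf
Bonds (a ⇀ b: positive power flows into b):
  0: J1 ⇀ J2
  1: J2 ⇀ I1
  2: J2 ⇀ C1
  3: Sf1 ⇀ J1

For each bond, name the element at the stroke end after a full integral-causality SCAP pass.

#3 →Sf1  (Sf1 (Sf) sets flow on bond)
#0 →J1  (J1 needs exactly one e-in)
#1 →I1  (I1 integral (f out))
#2 →J2  (J2: last free bond brings effort in)

b0 stroke at J1
b1 stroke at I1
b2 stroke at J2
b3 stroke at Sf1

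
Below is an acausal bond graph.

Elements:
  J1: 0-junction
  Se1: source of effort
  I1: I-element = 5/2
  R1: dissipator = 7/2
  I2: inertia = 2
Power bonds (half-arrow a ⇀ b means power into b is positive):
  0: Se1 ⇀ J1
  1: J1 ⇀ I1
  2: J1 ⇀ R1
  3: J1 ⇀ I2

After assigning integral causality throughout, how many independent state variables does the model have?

b0 |J1  (Se1: effort source, stroke at far end)
b1 |I1  (common-e at J1 fixed by 0)
b2 |R1  (0-jn J1 has e-setter on 0)
b3 |I2  (common-e at J1 fixed by 0)

2  (I1, I2 all integral)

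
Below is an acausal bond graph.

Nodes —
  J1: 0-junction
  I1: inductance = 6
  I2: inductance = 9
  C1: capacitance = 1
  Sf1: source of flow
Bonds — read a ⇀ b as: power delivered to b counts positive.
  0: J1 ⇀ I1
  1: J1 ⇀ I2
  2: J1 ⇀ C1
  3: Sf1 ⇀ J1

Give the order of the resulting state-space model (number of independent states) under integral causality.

#3 stroke at Sf1  (Sf1 (Sf) sets flow on bond)
#0 stroke at I1  (I1 outputs flow p/I1)
#1 stroke at I2  (I2 outputs flow p/I2)
#2 stroke at J1  (J1: last free bond brings effort in)

3  (C1, I1, I2 all integral)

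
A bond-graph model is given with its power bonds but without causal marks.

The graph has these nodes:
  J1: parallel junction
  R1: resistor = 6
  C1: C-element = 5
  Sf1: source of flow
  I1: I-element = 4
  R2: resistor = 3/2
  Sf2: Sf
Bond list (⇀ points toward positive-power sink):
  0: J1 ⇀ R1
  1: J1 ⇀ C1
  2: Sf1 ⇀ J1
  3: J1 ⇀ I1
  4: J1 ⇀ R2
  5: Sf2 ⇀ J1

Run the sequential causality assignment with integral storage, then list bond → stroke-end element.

β0 |R1
β1 |J1
β2 |Sf1
β3 |I1
β4 |R2
β5 |Sf2

β2 |Sf1  (source Sf1 imposes f)
β5 |Sf2  (Sf2 (Sf) sets flow on bond)
β1 |J1  (C1 outputs effort q/C1)
β0 |R1  (J1: bond 1 brought effort, rest push out)
β3 |I1  (J1: bond 1 brought effort, rest push out)
β4 |R2  (J1: bond 1 brought effort, rest push out)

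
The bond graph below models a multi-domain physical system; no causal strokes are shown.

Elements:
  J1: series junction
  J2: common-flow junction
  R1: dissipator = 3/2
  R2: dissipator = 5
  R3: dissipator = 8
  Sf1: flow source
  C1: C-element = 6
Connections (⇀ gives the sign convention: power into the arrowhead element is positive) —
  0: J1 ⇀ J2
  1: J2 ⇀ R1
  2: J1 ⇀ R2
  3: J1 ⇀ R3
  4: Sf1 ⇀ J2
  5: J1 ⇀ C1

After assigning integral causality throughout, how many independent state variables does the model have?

1  (C1 all integral)

b4 |Sf1  (Sf1 fixes flow; stroke at Sf1)
b0 |J2  (J2: bond 4 brought flow, rest push out)
b1 |J2  (1-jn J2 has f-setter on 4)
b2 |J1  (1-jn J1 has f-setter on 0)
b3 |J1  (common-f at J1 fixed by 0)
b5 |J1  (J1 flow already set via bond 0)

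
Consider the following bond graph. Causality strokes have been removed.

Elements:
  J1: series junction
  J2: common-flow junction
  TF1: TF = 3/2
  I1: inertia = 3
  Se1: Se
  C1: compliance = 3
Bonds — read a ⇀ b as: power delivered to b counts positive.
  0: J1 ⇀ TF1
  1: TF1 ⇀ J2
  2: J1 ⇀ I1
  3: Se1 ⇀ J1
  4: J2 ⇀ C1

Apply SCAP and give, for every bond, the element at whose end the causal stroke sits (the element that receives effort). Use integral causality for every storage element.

b3 →J1  (Se1 fixes effort; stroke away)
b2 →I1  (I1 outputs flow p/I1)
b0 →J1  (1-jn J1 has f-setter on 2)
b1 →TF1  (TF TF1: opposite of bond 0)
b4 →J2  (common-f at J2 fixed by 1)

#0 →J1
#1 →TF1
#2 →I1
#3 →J1
#4 →J2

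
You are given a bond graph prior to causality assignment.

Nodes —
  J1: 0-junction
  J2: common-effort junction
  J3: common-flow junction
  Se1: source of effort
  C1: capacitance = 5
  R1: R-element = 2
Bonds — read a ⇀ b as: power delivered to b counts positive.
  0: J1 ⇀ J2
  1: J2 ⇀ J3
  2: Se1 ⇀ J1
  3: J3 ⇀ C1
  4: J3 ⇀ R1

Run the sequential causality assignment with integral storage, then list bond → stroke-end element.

b0 →J2
b1 →J3
b2 →J1
b3 →J3
b4 →R1

β2 stroke→J1  (source Se1 imposes e)
β0 stroke→J2  (common-e at J1 fixed by 2)
β1 stroke→J3  (J2: bond 0 brought effort, rest push out)
β3 stroke→J3  (C1: C, integral causality)
β4 stroke→R1  (only one flow-in slot at J3)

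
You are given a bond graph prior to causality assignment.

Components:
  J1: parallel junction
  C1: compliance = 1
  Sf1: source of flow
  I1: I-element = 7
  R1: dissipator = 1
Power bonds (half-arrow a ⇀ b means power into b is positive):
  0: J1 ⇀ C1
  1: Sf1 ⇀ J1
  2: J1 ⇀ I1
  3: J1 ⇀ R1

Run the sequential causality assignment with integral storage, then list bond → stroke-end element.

b1 |Sf1  (Sf1: flow source, stroke at near end)
b0 |J1  (C1: C, integral causality)
b2 |I1  (0-jn J1 has e-setter on 0)
b3 |R1  (common-e at J1 fixed by 0)

b0 stroke at J1
b1 stroke at Sf1
b2 stroke at I1
b3 stroke at R1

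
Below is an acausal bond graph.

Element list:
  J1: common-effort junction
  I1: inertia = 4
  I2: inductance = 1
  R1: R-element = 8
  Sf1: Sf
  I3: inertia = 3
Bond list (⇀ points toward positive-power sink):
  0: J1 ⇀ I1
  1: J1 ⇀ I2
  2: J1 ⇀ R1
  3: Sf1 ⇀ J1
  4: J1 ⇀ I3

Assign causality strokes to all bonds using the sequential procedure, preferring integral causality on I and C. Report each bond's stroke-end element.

#0 |I1
#1 |I2
#2 |J1
#3 |Sf1
#4 |I3

bond 3 →Sf1  (Sf1 (Sf) sets flow on bond)
bond 0 →I1  (I1: I, integral causality)
bond 1 →I2  (I2: I, integral causality)
bond 4 →I3  (I3 outputs flow p/I3)
bond 2 →J1  (closing 0-jn rule on J1)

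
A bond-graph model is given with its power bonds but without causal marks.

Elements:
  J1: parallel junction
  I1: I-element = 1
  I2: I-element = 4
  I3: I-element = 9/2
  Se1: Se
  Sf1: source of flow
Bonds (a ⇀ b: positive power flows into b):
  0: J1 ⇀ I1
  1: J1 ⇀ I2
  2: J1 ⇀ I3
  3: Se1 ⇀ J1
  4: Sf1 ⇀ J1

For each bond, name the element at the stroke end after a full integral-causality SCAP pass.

b0 stroke at I1
b1 stroke at I2
b2 stroke at I3
b3 stroke at J1
b4 stroke at Sf1

β3 →J1  (source Se1 imposes e)
β4 →Sf1  (source Sf1 imposes f)
β0 →I1  (common-e at J1 fixed by 3)
β1 →I2  (J1 effort already set via bond 3)
β2 →I3  (J1: bond 3 brought effort, rest push out)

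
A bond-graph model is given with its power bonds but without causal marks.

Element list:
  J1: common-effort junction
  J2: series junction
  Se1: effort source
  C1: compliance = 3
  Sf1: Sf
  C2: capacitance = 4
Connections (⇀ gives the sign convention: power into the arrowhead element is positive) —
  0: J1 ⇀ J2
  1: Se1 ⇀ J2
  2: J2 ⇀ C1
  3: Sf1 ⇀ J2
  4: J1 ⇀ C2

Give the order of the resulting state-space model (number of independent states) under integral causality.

b1 stroke→J2  (Se1 (Se) sets effort on bond)
b3 stroke→Sf1  (Sf1 (Sf) sets flow on bond)
b0 stroke→J2  (J2 flow already set via bond 3)
b2 stroke→J2  (J2: bond 3 brought flow, rest push out)
b4 stroke→J1  (closing 0-jn rule on J1)

2  (C1, C2 all integral)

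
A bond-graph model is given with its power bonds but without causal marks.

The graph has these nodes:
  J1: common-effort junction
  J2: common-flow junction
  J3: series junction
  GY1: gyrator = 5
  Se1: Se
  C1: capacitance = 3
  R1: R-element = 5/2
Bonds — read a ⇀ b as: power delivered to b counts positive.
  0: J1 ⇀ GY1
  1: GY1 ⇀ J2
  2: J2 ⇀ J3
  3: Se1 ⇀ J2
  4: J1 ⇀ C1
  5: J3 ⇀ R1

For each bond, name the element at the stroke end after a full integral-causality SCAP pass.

b3 |J2  (source Se1 imposes e)
b4 |J1  (C1: C, integral causality)
b0 |GY1  (0-jn J1 has e-setter on 4)
b1 |GY1  (through GY1, causality inverts; strokes same side of GY1)
b2 |J2  (J2 flow already set via bond 1)
b5 |J3  (J3 flow already set via bond 2)

#0 stroke→GY1
#1 stroke→GY1
#2 stroke→J2
#3 stroke→J2
#4 stroke→J1
#5 stroke→J3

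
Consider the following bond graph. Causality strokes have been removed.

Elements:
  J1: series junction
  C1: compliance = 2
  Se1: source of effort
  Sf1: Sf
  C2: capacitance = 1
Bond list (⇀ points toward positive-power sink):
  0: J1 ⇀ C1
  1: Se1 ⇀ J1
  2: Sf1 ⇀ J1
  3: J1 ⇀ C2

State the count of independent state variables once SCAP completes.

bond 1 |J1  (Se1 (Se) sets effort on bond)
bond 2 |Sf1  (Sf1 fixes flow; stroke at Sf1)
bond 0 |J1  (1-jn J1 has f-setter on 2)
bond 3 |J1  (J1: bond 2 brought flow, rest push out)

2  (C1, C2 all integral)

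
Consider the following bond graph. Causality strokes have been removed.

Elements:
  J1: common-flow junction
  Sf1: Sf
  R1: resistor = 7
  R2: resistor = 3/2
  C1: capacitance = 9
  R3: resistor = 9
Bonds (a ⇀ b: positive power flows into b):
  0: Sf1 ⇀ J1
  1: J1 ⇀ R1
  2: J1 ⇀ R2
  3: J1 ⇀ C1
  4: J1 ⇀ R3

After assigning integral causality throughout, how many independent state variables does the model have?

1  (C1 all integral)

#0 →Sf1  (source Sf1 imposes f)
#1 →J1  (J1 flow already set via bond 0)
#2 →J1  (J1 flow already set via bond 0)
#3 →J1  (1-jn J1 has f-setter on 0)
#4 →J1  (J1 flow already set via bond 0)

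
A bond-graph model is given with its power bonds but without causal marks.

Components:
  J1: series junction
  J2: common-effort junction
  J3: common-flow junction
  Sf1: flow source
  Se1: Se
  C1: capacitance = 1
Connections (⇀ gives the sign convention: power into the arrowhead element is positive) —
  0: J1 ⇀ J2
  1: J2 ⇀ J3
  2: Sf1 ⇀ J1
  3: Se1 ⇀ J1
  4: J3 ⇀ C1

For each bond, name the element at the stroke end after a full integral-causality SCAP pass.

#2 →Sf1  (Sf1: flow source, stroke at near end)
#3 →J1  (Se1 fixes effort; stroke away)
#0 →J1  (1-jn J1 has f-setter on 2)
#1 →J2  (J2 needs exactly one e-in)
#4 →J3  (common-f at J3 fixed by 1)

bond 0 →J1
bond 1 →J2
bond 2 →Sf1
bond 3 →J1
bond 4 →J3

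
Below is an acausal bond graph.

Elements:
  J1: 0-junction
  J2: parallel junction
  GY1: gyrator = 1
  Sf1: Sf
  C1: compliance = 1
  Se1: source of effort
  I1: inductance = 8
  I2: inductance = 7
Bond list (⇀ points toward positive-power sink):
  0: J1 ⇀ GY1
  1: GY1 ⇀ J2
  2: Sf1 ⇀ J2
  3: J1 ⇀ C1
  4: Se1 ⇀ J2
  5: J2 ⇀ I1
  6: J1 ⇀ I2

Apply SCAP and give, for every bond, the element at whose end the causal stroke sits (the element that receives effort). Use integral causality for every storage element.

β2 stroke→Sf1  (Sf1 (Sf) sets flow on bond)
β4 stroke→J2  (Se1 fixes effort; stroke away)
β1 stroke→GY1  (0-jn J2 has e-setter on 4)
β5 stroke→I1  (J2 effort already set via bond 4)
β0 stroke→GY1  (through GY1, causality inverts; strokes same side of GY1)
β3 stroke→J1  (C1 outputs effort q/C1)
β6 stroke→I2  (common-e at J1 fixed by 3)

#0 stroke→GY1
#1 stroke→GY1
#2 stroke→Sf1
#3 stroke→J1
#4 stroke→J2
#5 stroke→I1
#6 stroke→I2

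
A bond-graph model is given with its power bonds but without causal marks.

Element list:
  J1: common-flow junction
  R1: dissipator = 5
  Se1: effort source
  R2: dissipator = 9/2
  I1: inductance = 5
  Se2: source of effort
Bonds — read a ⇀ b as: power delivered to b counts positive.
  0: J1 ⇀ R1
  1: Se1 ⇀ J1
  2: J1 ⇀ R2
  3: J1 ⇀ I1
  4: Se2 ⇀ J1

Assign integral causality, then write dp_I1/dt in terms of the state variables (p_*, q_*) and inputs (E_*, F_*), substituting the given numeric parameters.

#1 →J1  (Se1 fixes effort; stroke away)
#4 →J1  (Se2 (Se) sets effort on bond)
#3 →I1  (I1: I, integral causality)
#0 →J1  (common-f at J1 fixed by 3)
#2 →J1  (J1: bond 3 brought flow, rest push out)

dp_I1/dt = E_Se1 + E_Se2 - 19*p_I1/10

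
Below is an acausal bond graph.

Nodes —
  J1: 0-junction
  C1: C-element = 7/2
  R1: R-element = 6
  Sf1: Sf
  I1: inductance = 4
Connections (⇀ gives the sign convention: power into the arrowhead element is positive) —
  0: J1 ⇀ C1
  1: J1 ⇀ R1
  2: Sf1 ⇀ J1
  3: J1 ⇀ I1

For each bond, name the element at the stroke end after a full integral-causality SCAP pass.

bond 2 →Sf1  (Sf1: flow source, stroke at near end)
bond 0 →J1  (C1: C, integral causality)
bond 1 →R1  (J1 effort already set via bond 0)
bond 3 →I1  (J1 effort already set via bond 0)

bond 0 stroke at J1
bond 1 stroke at R1
bond 2 stroke at Sf1
bond 3 stroke at I1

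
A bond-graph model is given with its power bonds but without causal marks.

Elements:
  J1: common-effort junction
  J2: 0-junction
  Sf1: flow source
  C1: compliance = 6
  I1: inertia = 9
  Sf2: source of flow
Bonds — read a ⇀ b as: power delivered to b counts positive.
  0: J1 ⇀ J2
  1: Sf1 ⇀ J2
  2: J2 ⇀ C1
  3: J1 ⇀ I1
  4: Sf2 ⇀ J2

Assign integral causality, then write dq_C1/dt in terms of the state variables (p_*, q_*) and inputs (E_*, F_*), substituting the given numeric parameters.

dq_C1/dt = F_Sf1 + F_Sf2 - p_I1/9

bond 1 stroke at Sf1  (Sf1 (Sf) sets flow on bond)
bond 4 stroke at Sf2  (Sf2: flow source, stroke at near end)
bond 2 stroke at J2  (prefer integral on C1)
bond 0 stroke at J1  (J2: bond 2 brought effort, rest push out)
bond 3 stroke at I1  (J1: bond 0 brought effort, rest push out)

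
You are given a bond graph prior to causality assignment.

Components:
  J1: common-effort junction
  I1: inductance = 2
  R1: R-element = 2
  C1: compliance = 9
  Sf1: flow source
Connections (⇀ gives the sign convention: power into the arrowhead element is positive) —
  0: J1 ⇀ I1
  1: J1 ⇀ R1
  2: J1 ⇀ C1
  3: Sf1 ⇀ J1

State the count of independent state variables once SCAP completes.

#3 stroke→Sf1  (Sf1: flow source, stroke at near end)
#0 stroke→I1  (I1 outputs flow p/I1)
#2 stroke→J1  (C1 outputs effort q/C1)
#1 stroke→R1  (0-jn J1 has e-setter on 2)

2  (C1, I1 all integral)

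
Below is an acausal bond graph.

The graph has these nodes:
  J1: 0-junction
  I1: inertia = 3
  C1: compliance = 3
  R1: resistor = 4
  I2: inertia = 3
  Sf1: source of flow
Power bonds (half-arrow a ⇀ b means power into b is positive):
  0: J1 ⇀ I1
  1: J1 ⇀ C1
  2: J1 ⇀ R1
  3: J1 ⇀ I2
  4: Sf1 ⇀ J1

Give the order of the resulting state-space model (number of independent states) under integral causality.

#4 stroke→Sf1  (Sf1 (Sf) sets flow on bond)
#0 stroke→I1  (I1 outputs flow p/I1)
#1 stroke→J1  (C1 integral (e out))
#2 stroke→R1  (0-jn J1 has e-setter on 1)
#3 stroke→I2  (J1 effort already set via bond 1)

3  (C1, I1, I2 all integral)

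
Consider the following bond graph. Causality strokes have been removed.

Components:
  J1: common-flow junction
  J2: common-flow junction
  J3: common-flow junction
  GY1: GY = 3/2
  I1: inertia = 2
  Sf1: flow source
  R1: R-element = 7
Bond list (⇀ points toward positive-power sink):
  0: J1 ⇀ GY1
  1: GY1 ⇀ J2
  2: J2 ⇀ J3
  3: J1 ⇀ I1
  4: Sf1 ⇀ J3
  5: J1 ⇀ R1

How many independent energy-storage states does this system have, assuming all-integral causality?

β4 stroke at Sf1  (Sf1 fixes flow; stroke at Sf1)
β2 stroke at J3  (J3: bond 4 brought flow, rest push out)
β1 stroke at J2  (J2: bond 2 brought flow, rest push out)
β0 stroke at J1  (GY1 both-in/both-out from 1)
β3 stroke at I1  (prefer integral on I1)
β5 stroke at J1  (J1 flow already set via bond 3)

1  (I1 all integral)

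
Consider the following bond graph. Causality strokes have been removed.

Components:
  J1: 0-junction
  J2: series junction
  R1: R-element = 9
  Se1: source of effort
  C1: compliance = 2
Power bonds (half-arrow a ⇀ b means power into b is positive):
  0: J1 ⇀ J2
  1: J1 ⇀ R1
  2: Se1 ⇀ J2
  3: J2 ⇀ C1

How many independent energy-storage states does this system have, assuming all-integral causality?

b2 stroke at J2  (Se1 (Se) sets effort on bond)
b3 stroke at J2  (C1 integral (e out))
b0 stroke at J1  (closing 1-jn rule on J2)
b1 stroke at R1  (J1 effort already set via bond 0)

1  (C1 all integral)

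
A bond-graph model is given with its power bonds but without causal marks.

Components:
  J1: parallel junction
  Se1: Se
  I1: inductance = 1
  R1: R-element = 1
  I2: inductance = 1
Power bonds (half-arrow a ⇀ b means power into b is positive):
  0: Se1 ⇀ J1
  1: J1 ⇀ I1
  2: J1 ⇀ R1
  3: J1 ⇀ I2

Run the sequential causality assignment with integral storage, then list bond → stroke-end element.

b0 →J1
b1 →I1
b2 →R1
b3 →I2

#0 stroke→J1  (Se1 (Se) sets effort on bond)
#1 stroke→I1  (J1 effort already set via bond 0)
#2 stroke→R1  (J1: bond 0 brought effort, rest push out)
#3 stroke→I2  (common-e at J1 fixed by 0)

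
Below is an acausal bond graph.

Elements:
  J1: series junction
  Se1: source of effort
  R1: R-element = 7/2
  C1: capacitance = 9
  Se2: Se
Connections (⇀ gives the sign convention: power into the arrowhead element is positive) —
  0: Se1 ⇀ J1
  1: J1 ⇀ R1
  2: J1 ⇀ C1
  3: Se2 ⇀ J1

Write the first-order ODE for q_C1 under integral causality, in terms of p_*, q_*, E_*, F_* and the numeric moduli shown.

dq_C1/dt = 2*E_Se1/7 + 2*E_Se2/7 - 2*q_C1/63

#0 |J1  (Se1: effort source, stroke at far end)
#3 |J1  (Se2: effort source, stroke at far end)
#2 |J1  (C1: C, integral causality)
#1 |R1  (only one flow-in slot at J1)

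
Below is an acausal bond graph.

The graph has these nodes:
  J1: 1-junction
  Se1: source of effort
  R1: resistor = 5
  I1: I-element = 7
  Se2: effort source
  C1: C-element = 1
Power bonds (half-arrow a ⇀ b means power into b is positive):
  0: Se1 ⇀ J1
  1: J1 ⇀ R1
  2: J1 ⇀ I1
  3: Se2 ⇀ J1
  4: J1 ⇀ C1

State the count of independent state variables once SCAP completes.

2  (C1, I1 all integral)

bond 0 stroke→J1  (Se1 (Se) sets effort on bond)
bond 3 stroke→J1  (Se2: effort source, stroke at far end)
bond 2 stroke→I1  (I1: I, integral causality)
bond 1 stroke→J1  (J1 flow already set via bond 2)
bond 4 stroke→J1  (common-f at J1 fixed by 2)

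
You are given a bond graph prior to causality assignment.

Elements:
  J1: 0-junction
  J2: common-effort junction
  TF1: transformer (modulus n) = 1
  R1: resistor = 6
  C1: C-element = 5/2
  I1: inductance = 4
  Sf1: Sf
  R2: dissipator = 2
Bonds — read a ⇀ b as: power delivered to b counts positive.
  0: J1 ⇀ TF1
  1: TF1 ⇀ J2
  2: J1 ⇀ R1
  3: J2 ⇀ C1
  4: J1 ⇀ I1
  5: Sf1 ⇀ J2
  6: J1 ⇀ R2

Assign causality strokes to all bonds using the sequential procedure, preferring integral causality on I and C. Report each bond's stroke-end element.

bond 0 |J1
bond 1 |TF1
bond 2 |R1
bond 3 |J2
bond 4 |I1
bond 5 |Sf1
bond 6 |R2

#5 stroke→Sf1  (Sf1 (Sf) sets flow on bond)
#3 stroke→J2  (C1: C, integral causality)
#1 stroke→TF1  (J2: bond 3 brought effort, rest push out)
#0 stroke→J1  (through TF1, causality passes straight; one stroke at TF1)
#2 stroke→R1  (J1 effort already set via bond 0)
#4 stroke→I1  (0-jn J1 has e-setter on 0)
#6 stroke→R2  (J1: bond 0 brought effort, rest push out)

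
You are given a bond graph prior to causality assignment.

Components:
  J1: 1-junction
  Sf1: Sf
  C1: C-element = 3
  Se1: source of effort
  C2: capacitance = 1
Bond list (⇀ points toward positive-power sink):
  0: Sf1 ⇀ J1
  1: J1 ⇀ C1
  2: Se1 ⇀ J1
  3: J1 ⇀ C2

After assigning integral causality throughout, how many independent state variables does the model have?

2  (C1, C2 all integral)

β0 |Sf1  (Sf1 (Sf) sets flow on bond)
β2 |J1  (source Se1 imposes e)
β1 |J1  (J1: bond 0 brought flow, rest push out)
β3 |J1  (common-f at J1 fixed by 0)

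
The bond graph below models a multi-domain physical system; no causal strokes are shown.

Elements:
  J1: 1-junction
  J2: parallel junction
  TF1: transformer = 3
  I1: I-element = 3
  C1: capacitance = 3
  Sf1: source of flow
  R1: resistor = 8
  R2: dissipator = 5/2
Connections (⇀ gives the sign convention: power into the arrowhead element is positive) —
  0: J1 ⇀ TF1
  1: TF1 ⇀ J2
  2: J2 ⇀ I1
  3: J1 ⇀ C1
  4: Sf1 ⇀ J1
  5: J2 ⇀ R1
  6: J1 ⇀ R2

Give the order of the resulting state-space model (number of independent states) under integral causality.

bond 4 stroke→Sf1  (Sf1: flow source, stroke at near end)
bond 0 stroke→J1  (1-jn J1 has f-setter on 4)
bond 3 stroke→J1  (J1 flow already set via bond 4)
bond 6 stroke→J1  (common-f at J1 fixed by 4)
bond 1 stroke→TF1  (TF TF1: opposite of bond 0)
bond 2 stroke→I1  (I1 integral (f out))
bond 5 stroke→J2  (only one effort-in slot at J2)

2  (C1, I1 all integral)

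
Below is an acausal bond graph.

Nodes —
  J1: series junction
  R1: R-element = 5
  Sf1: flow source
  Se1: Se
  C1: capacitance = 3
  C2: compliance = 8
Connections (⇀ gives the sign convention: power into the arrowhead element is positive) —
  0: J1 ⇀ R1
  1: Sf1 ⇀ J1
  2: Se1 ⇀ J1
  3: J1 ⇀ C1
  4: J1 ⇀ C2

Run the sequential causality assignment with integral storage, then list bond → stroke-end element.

bond 1 |Sf1  (Sf1: flow source, stroke at near end)
bond 2 |J1  (Se1 (Se) sets effort on bond)
bond 0 |J1  (common-f at J1 fixed by 1)
bond 3 |J1  (common-f at J1 fixed by 1)
bond 4 |J1  (J1: bond 1 brought flow, rest push out)

b0 stroke at J1
b1 stroke at Sf1
b2 stroke at J1
b3 stroke at J1
b4 stroke at J1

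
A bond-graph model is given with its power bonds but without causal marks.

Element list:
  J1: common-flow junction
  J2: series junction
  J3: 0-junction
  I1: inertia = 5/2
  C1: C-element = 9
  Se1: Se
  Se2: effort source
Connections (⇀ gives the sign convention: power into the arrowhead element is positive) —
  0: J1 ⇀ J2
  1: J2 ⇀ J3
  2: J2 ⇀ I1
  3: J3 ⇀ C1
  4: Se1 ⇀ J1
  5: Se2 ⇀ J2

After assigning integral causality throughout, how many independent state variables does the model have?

2  (C1, I1 all integral)

#4 stroke→J1  (Se1 fixes effort; stroke away)
#5 stroke→J2  (Se2: effort source, stroke at far end)
#0 stroke→J2  (only one flow-in slot at J1)
#2 stroke→I1  (prefer integral on I1)
#1 stroke→J2  (1-jn J2 has f-setter on 2)
#3 stroke→J3  (closing 0-jn rule on J3)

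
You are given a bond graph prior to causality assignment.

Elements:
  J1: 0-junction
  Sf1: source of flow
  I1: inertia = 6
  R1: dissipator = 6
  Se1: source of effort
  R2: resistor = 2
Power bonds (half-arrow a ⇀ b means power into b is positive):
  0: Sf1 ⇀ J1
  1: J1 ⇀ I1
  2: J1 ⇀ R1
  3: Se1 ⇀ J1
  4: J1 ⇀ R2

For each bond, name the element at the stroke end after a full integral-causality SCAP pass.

β0 stroke at Sf1  (source Sf1 imposes f)
β3 stroke at J1  (Se1: effort source, stroke at far end)
β1 stroke at I1  (J1 effort already set via bond 3)
β2 stroke at R1  (0-jn J1 has e-setter on 3)
β4 stroke at R2  (J1 effort already set via bond 3)

bond 0 stroke at Sf1
bond 1 stroke at I1
bond 2 stroke at R1
bond 3 stroke at J1
bond 4 stroke at R2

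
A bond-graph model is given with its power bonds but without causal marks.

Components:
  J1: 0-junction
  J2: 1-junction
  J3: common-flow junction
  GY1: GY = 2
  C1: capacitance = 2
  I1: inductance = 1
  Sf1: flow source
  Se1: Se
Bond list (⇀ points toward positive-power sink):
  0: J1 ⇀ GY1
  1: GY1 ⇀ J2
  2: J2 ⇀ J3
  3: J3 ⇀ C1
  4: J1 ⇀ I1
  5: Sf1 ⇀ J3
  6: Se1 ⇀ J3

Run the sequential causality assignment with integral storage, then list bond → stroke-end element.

#5 stroke at Sf1  (Sf1 fixes flow; stroke at Sf1)
#6 stroke at J3  (Se1: effort source, stroke at far end)
#2 stroke at J3  (J3 flow already set via bond 5)
#3 stroke at J3  (J3 flow already set via bond 5)
#1 stroke at J2  (J2 flow already set via bond 2)
#0 stroke at J1  (through GY1, causality inverts; strokes same side of GY1)
#4 stroke at I1  (J1: bond 0 brought effort, rest push out)

bond 0 stroke→J1
bond 1 stroke→J2
bond 2 stroke→J3
bond 3 stroke→J3
bond 4 stroke→I1
bond 5 stroke→Sf1
bond 6 stroke→J3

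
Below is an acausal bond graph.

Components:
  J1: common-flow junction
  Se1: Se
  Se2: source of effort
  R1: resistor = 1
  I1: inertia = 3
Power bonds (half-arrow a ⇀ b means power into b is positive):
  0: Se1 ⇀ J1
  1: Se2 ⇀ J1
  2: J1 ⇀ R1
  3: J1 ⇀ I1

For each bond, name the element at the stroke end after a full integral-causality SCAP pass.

β0 →J1  (Se1: effort source, stroke at far end)
β1 →J1  (source Se2 imposes e)
β3 →I1  (I1: I, integral causality)
β2 →J1  (J1: bond 3 brought flow, rest push out)

bond 0 stroke at J1
bond 1 stroke at J1
bond 2 stroke at J1
bond 3 stroke at I1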